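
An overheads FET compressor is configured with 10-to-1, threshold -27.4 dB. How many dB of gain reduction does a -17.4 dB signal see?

9 dB

The signal is 10 dB above threshold.
At 10:1, output sits 10/10 = 1 dB above threshold.
Gain reduction = 10 − 1 = 9 dB.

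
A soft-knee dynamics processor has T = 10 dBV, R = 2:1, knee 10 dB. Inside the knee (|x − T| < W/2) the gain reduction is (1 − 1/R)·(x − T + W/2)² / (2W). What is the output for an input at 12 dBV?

10.775 dBV

x − T + W/2 = 12 − 10 + 5 = 7.
GR = (1 − 1/2) × 7² / 20 = 0.5 × 49 / 20 = 1.225 dB.
Output = 12 − 1.225 = 10.775 dBV.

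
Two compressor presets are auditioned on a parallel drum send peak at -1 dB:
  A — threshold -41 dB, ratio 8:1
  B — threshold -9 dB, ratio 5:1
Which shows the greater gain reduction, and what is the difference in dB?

A: overshoot 40 dB → output overshoot 5 dB → GR 35 dB.
B: overshoot 8 dB → output overshoot 1.6 dB → GR 6.4 dB.
A applies 28.6 dB more gain reduction.

A, by 28.6 dB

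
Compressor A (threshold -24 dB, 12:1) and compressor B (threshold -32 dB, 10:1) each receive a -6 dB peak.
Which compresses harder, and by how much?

B, by 6.9 dB

A: overshoot 18 dB → output overshoot 1.5 dB → GR 16.5 dB.
B: overshoot 26 dB → output overshoot 2.6 dB → GR 23.4 dB.
B applies 6.9 dB more gain reduction.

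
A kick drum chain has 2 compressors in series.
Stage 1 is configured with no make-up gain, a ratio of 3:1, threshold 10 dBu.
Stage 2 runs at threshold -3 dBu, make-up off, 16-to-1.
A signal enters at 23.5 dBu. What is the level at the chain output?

Stage 1: overshoot 13.5 dB → 13.5/3 = 4.5 dB → 14.5 dBu.
Stage 2: overshoot 17.5 dB → 17.5/16 = 1.09375 dB → -1.90625 dBu.

-1.90625 dBu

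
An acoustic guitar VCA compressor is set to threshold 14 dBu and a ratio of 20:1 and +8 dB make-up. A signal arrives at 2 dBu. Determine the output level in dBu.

10 dBu

2 dBu is 12 dB below the 14 dBu threshold, so no gain reduction is applied.
Make-up gain adds 8 dB: 2 + 8 = 10 dBu.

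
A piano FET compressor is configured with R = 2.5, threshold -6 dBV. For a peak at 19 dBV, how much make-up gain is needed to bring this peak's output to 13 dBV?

Without make-up, output = threshold + overshoot/2.5 = -6 + 10 = 4 dBV.
Gap to target: 9 dB.

9 dB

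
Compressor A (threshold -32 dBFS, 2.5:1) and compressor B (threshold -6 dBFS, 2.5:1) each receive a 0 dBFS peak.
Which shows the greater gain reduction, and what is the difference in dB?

A, by 15.6 dB

A: overshoot 32 dB → output overshoot 12.8 dB → GR 19.2 dB.
B: overshoot 6 dB → output overshoot 2.4 dB → GR 3.6 dB.
A reduces 15.6 dB more.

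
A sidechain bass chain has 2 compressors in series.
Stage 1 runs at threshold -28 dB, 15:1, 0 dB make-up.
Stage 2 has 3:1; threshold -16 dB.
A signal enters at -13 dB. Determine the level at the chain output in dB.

-27 dB

Stage 1: overshoot 15 dB → 15/15 = 1 dB → -27 dB.
Stage 2: -27 dB is at or below the -16 dB threshold — no compression; output -27 dB.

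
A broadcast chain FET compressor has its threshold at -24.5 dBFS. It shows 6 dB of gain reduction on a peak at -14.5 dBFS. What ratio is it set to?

Input overshoot = -14.5 − (-24.5) = 10 dB.
Output overshoot = 10 − 6 = 4 dB.
Ratio = input overshoot / output overshoot = 10 / 4 = 2.5.

2.5:1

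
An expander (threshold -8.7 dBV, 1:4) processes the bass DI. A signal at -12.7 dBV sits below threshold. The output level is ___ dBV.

Below threshold, a 1:4 expander applies gain = (4−1)×(T − x) of attenuation.
(4−1) × 4 = 12 dB, so output = -12.7 − 12 = -24.7 dBV.

-24.7 dBV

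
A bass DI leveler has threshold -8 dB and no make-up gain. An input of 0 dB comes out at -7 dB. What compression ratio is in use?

8:1

Input overshoot = 0 − (-8) = 8 dB; output overshoot = -7 − (-8) = 1 dB.
Ratio = 8 / 1 = 8.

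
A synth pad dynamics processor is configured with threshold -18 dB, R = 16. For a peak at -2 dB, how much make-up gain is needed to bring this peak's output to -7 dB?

10 dB

Overshoot 16 dB → 16/16 = 1 dB after compression, so the compressed level is -18 + 1 = -17 dB.
Make-up = target − compressed = -7 − (-17) = 10 dB.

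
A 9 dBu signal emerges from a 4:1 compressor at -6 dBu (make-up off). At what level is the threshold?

Gain reduction = 9 − (-6) = 15 dB; output overshoot = GR / (R − 1) = 15 / 3 = 5 dB.
Threshold = output − output overshoot = -6 − 5 = -11 dBu.

-11 dBu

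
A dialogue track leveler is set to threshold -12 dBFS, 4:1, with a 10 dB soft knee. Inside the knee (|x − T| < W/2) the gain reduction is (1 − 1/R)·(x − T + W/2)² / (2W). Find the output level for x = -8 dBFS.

x − T + W/2 = -8 − (-12) + 5 = 9.
GR = (1 − 1/4) × 9² / 20 = 0.75 × 81 / 20 = 3.0375 dB.
Output = -8 − 3.0375 = -11.0375 dBFS.

-11.0375 dBFS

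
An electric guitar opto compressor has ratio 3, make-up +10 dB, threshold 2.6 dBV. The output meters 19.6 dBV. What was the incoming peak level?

23.6 dBV

Remove make-up: 19.6 − 10 = 9.6 dBV.
That's 7 dB above the 2.6 dBV threshold.
Input overshoot = R × output overshoot = 21 dB → input = 2.6 + 21 = 23.6 dBV.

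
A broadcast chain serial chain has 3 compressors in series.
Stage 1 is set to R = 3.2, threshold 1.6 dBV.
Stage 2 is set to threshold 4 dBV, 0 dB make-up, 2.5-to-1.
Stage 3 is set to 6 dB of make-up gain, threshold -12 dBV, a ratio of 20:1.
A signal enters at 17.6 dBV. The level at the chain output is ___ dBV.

-5.148 dBV

Stage 1: overshoot 16 dB → 16/3.2 = 5 dB → 6.6 dBV.
Stage 2: 6.6 dBV is 2.6 dB over 4 dBV; at 2.5:1 that becomes 1.04 dB over, giving 5.04 dBV.
Stage 3: 5.04 dBV is 17.04 dB over -12 dBV; at 20:1 that becomes 0.852 dB over, giving -11.148 dBV; +6 dB make-up → -5.148 dBV.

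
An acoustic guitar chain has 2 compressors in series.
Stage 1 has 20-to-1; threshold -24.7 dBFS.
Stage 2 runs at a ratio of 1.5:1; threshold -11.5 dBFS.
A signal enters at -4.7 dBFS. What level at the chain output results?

-23.7 dBFS

Stage 1: 20 dB above -24.7 dBFS, reduced 20:1 to 1 dB above → -23.7 dBFS.
Stage 2: -23.7 dBFS ≤ -11.5 dBFS, so stage 2 doesn't engage; output -23.7 dBFS.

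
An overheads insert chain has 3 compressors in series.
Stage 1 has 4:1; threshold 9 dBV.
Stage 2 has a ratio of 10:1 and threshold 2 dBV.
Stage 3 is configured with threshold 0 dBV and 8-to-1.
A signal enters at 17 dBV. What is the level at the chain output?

0.3625 dBV

Stage 1: 8 dB above 9 dBV, reduced 4:1 to 2 dB above → 11 dBV.
Stage 2: overshoot 9 dB → 9/10 = 0.9 dB → 2.9 dBV.
Stage 3: overshoot 2.9 dB → 2.9/8 = 0.3625 dB → 0.3625 dBV.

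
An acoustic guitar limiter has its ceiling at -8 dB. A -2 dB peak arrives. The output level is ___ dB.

-8 dB

A brickwall limiter is an ∞:1 compressor: any input above the ceiling is clamped to -8 dB.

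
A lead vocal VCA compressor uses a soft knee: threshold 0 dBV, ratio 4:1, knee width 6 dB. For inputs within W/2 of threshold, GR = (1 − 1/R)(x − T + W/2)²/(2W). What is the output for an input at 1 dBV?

0 dBV

x − T + W/2 = 1 − 0 + 3 = 4.
GR = (1 − 1/4) × 4² / 12 = 0.75 × 16 / 12 = 1 dB.
Output = 1 − 1 = 0 dBV.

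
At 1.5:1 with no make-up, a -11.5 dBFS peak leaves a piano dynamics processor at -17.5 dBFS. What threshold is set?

-29.5 dBFS

Gain reduction = -11.5 − (-17.5) = 6 dB; output overshoot = GR / (R − 1) = 6 / 0.5 = 12 dB.
Threshold = output − output overshoot = -17.5 − 12 = -29.5 dBFS.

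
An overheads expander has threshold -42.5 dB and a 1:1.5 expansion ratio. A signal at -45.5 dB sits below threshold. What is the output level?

The input is 3 dB below the -42.5 dB threshold.
A 1:1.5 expander multiplies undershoot by 1.5: 3 × 1.5 = 4.5 dB below threshold.
Output = -42.5 − 4.5 = -47 dB.

-47 dB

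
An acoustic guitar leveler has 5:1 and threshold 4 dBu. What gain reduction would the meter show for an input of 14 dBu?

Overshoot = 14 − 4 = 10 dB.
At 5:1, output sits 10/5 = 2 dB above threshold.
So the signal is attenuated by 10 − 2 = 8 dB.

8 dB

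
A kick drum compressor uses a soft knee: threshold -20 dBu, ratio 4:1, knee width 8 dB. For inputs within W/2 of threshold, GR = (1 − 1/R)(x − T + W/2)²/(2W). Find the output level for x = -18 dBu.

x − T + W/2 = -18 − (-20) + 4 = 6.
GR = (1 − 1/4) × 6² / 16 = 0.75 × 36 / 16 = 1.6875 dB.
Output = -18 − 1.6875 = -19.6875 dBu.

-19.6875 dBu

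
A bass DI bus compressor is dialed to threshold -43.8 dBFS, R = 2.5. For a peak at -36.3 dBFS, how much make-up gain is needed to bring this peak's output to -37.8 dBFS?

3 dB

Without make-up, output = threshold + overshoot/2.5 = -43.8 + 3 = -40.8 dBFS.
Gap to target: 3 dB.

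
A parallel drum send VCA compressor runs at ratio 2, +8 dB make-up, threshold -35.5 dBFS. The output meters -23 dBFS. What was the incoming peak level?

-26.5 dBFS

Stripping the +8 dB make-up gives -31 dBFS at the gain stage.
Post-compression overshoot = -31 − (-35.5) = 4.5 dB.
Input overshoot = R × output overshoot = 9 dB → input = -35.5 + 9 = -26.5 dBFS.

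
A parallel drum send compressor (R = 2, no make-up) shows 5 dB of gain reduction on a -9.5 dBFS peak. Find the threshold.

Gain reduction = -9.5 − (-14.5) = 5 dB; output overshoot = GR / (R − 1) = 5 / 1 = 5 dB.
Threshold = output − output overshoot = -14.5 − 5 = -19.5 dBFS.

-19.5 dBFS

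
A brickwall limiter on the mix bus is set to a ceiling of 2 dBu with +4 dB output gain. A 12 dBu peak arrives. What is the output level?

6 dBu

A brickwall limiter is an ∞:1 compressor: any input above the ceiling is clamped to 2 dBu.
Output gain then adds 4 dB: 2 + 4 = 6 dBu.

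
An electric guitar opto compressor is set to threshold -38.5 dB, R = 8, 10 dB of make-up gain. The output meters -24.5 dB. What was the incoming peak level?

-6.5 dB

Before make-up, the level was -24.5 − 10 = -34.5 dB.
The compressed level sits -34.5 − (-38.5) = 4 dB over threshold.
Input overshoot = R × output overshoot = 32 dB → input = -38.5 + 32 = -6.5 dB.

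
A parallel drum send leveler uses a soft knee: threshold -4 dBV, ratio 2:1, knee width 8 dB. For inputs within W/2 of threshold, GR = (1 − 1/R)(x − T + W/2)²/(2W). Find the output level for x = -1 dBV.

-2.53125 dBV

x − T + W/2 = -1 − (-4) + 4 = 7.
GR = (1 − 1/2) × 7² / 16 = 0.5 × 49 / 16 = 1.53125 dB.
Output = -1 − 1.53125 = -2.53125 dBV.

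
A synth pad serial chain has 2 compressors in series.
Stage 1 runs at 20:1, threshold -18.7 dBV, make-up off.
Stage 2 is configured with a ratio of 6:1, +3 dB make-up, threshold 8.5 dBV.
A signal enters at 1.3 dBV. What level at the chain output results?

Stage 1: 1.3 dBV is 20 dB over -18.7 dBV; at 20:1 that becomes 1 dB over, giving -17.7 dBV.
Stage 2: -17.7 dBV is at or below the 8.5 dBV threshold — no compression; make-up brings it to -14.7 dBV.

-14.7 dBV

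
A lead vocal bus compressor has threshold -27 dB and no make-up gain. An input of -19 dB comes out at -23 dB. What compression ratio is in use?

2:1

Input overshoot = -19 − (-27) = 8 dB; output overshoot = -23 − (-27) = 4 dB.
Ratio = 8 / 4 = 2.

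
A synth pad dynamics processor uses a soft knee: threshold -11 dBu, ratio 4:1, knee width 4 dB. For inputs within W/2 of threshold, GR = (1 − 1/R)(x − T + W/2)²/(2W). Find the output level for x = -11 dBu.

-11.375 dBu

x − T + W/2 = -11 − (-11) + 2 = 2.
GR = (1 − 1/4) × 2² / 8 = 0.75 × 4 / 8 = 0.375 dB.
Output = -11 − 0.375 = -11.375 dBu.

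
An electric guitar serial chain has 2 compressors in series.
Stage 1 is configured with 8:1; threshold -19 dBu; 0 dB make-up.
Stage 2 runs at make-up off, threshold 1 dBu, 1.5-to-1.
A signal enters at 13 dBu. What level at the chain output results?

Stage 1: overshoot 32 dB → 32/8 = 4 dB → -15 dBu.
Stage 2: -15 dBu ≤ 1 dBu, so stage 2 doesn't engage; output -15 dBu.

-15 dBu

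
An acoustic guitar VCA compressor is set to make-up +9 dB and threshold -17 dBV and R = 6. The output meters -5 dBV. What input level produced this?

1 dBV

Stripping the +9 dB make-up gives -14 dBV at the gain stage.
Post-compression overshoot = -14 − (-17) = 3 dB.
Before 6:1 compression the overshoot was 3 × 6 = 18 dB, so input = -17 + 18 = 1 dBV.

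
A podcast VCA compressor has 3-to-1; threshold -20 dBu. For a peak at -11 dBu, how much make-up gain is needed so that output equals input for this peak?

6 dB

The peak compresses to -20 + 9/3 = -17 dBu.
To reach -11 dBu requires -11 − (-17) = 6 dB of make-up.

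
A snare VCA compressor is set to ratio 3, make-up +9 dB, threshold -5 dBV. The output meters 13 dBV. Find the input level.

Stripping the +9 dB make-up gives 4 dBV at the gain stage.
That's 9 dB above the -5 dBV threshold.
Input overshoot = R × output overshoot = 27 dB → input = -5 + 27 = 22 dBV.

22 dBV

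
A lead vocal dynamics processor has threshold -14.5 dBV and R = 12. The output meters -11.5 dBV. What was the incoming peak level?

21.5 dBV

The compressed level sits -11.5 − (-14.5) = 3 dB over threshold.
Before 12:1 compression the overshoot was 3 × 12 = 36 dB, so input = -14.5 + 36 = 21.5 dBV.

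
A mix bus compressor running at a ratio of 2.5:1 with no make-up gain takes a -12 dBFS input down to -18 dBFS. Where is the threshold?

Input is 10 dB above T (since output overshoot × R = input overshoot: (-18 − T)·2.5 = -12 − T gives T = -22 dBFS).
Check: -22 + (-12 − (-22))/2.5 = -22 + 4 = -18 dBFS. ✓

-22 dBFS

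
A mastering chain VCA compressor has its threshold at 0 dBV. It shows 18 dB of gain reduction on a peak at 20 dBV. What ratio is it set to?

Input overshoot = 20 − 0 = 20 dB.
Output overshoot = 20 − 18 = 2 dB.
Ratio = input overshoot / output overshoot = 20 / 2 = 10.

10:1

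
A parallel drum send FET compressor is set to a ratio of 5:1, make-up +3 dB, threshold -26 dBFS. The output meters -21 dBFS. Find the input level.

-16 dBFS

Remove make-up: -21 − 3 = -24 dBFS.
That's 2 dB above the -26 dBFS threshold.
Undo the ratio: input overshoot = 2 × 5 = 10 dB, giving input = -16 dBFS.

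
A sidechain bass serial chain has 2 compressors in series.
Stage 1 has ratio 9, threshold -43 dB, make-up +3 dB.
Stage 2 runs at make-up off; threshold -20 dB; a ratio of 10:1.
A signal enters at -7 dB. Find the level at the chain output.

Stage 1: 36 dB above -43 dB, reduced 9:1 to 4 dB above → -39 dB; +3 dB make-up → -36 dB.
Stage 2: below threshold (-36 ≤ -20); passes unchanged; output -36 dB.

-36 dB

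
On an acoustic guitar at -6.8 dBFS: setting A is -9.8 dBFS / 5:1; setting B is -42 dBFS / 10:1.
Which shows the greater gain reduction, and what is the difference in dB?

B, by 29.28 dB

A: overshoot 3 dB → output overshoot 0.6 dB → GR 2.4 dB.
B: overshoot 35.2 dB → output overshoot 3.52 dB → GR 31.68 dB.
Difference: 29.28 dB in favour of B.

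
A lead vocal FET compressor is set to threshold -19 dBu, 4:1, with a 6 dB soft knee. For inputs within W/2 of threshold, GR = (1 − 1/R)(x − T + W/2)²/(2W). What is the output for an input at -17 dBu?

x − T + W/2 = -17 − (-19) + 3 = 5.
GR = (1 − 1/4) × 5² / 12 = 0.75 × 25 / 12 = 1.5625 dB.
Output = -17 − 1.5625 = -18.5625 dBu.

-18.5625 dBu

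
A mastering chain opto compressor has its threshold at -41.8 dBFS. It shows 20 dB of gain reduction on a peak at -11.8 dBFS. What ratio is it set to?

Input overshoot = -11.8 − (-41.8) = 30 dB.
Output overshoot = 30 − 20 = 10 dB.
Ratio = input overshoot / output overshoot = 30 / 10 = 3.

3:1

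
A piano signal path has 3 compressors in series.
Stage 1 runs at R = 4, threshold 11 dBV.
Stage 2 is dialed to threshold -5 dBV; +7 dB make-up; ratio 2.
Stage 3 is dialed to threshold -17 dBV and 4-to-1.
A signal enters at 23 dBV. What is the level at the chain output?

Stage 1: 12 dB above 11 dBV, reduced 4:1 to 3 dB above → 14 dBV.
Stage 2: overshoot 19 dB → 19/2 = 9.5 dB → 4.5 dBV; +7 dB make-up → 11.5 dBV.
Stage 3: 11.5 dBV is 28.5 dB over -17 dBV; at 4:1 that becomes 7.125 dB over, giving -9.875 dBV.

-9.875 dBV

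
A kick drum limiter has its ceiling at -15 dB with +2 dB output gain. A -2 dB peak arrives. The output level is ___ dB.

The limiter clamps the peak to its -15 dB ceiling.
Output gain then adds 2 dB: -15 + 2 = -13 dB.

-13 dB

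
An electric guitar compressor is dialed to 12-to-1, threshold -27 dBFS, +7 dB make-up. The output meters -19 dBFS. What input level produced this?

-15 dBFS

Remove make-up: -19 − 7 = -26 dBFS.
The compressed level sits -26 − (-27) = 1 dB over threshold.
Undo the ratio: input overshoot = 1 × 12 = 12 dB, giving input = -15 dBFS.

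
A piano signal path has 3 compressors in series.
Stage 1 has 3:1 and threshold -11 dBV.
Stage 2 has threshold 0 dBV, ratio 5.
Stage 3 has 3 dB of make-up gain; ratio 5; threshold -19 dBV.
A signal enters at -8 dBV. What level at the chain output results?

Stage 1: overshoot 3 dB → 3/3 = 1 dB → -10 dBV.
Stage 2: below threshold (-10 ≤ 0); passes unchanged; output -10 dBV.
Stage 3: -10 dBV is 9 dB over -19 dBV; at 5:1 that becomes 1.8 dB over, giving -17.2 dBV; +3 dB make-up → -14.2 dBV.

-14.2 dBV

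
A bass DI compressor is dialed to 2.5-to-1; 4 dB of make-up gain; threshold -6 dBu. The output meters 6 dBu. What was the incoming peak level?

Before make-up, the level was 6 − 4 = 2 dBu.
Post-compression overshoot = 2 − (-6) = 8 dB.
Undo the ratio: input overshoot = 8 × 2.5 = 20 dB, giving input = 14 dBu.

14 dBu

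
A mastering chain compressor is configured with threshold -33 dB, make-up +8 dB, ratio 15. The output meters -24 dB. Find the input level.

Remove make-up: -24 − 8 = -32 dB.
That's 1 dB above the -33 dB threshold.
Before 15:1 compression the overshoot was 1 × 15 = 15 dB, so input = -33 + 15 = -18 dB.

-18 dB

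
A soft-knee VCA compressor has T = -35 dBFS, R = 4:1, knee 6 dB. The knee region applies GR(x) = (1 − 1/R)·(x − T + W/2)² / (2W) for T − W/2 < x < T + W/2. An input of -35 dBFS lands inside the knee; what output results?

x − T + W/2 = -35 − (-35) + 3 = 3.
GR = (1 − 1/4) × 3² / 12 = 0.75 × 9 / 12 = 0.5625 dB.
Output = -35 − 0.5625 = -35.5625 dBFS.

-35.5625 dBFS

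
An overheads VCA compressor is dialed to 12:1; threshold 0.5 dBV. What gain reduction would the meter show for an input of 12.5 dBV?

11 dB

The signal is 12 dB above threshold.
A 12:1 ratio leaves 1 dB of that excess.
Gain reduction = 12 − 1 = 11 dB.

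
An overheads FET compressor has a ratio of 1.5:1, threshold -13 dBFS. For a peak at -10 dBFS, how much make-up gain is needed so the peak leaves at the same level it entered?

1 dB

Without make-up, output = threshold + overshoot/1.5 = -13 + 2 = -11 dBFS.
Gap to target: 1 dB.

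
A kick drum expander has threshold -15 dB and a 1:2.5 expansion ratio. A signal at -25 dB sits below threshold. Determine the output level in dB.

Undershoot = (-15) − (-25) = 10 dB.
At 1:2.5, that expands to 25 dB under threshold.
Output = -15 − 25 = -40 dB.

-40 dB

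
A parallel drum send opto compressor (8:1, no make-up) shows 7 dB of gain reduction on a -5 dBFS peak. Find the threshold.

Let T be the threshold. Output overshoot = (input overshoot)/R, so -12 − T = (-5 − T)/8.
8·(-12 − T) = -5 − T → 7·T = -96 − (-5) = -91.
T = -91/7 = -13 dBFS.

-13 dBFS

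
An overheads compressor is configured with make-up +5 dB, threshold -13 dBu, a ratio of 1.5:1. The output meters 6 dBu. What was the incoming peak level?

8 dBu

Remove make-up: 6 − 5 = 1 dBu.
Post-compression overshoot = 1 − (-13) = 14 dB.
Before 1.5:1 compression the overshoot was 14 × 1.5 = 21 dB, so input = -13 + 21 = 8 dBu.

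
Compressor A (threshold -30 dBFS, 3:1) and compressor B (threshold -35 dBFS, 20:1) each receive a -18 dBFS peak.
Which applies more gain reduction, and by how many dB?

B, by 8.15 dB

A: 12 dB over, compressed to 4 dB over, so 8 dB of GR.
B: 17 dB over, compressed to 0.85 dB over, so 16.15 dB of GR.
Difference: 8.15 dB in favour of B.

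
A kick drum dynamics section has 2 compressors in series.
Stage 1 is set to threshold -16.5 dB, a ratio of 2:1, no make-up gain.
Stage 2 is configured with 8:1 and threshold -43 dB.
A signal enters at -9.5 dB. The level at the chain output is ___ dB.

Stage 1: 7 dB above -16.5 dB, reduced 2:1 to 3.5 dB above → -13 dB.
Stage 2: overshoot 30 dB → 30/8 = 3.75 dB → -39.25 dB.

-39.25 dB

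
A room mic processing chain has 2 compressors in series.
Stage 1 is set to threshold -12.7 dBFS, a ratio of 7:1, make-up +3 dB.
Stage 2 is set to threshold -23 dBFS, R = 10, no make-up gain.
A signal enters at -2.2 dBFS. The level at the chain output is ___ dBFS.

-21.52 dBFS

Stage 1: overshoot 10.5 dB → 10.5/7 = 1.5 dB → -11.2 dBFS; +3 dB make-up → -8.2 dBFS.
Stage 2: -8.2 dBFS is 14.8 dB over -23 dBFS; at 10:1 that becomes 1.48 dB over, giving -21.52 dBFS.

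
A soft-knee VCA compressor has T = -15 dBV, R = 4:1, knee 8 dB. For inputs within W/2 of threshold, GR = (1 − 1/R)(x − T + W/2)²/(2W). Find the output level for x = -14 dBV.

x − T + W/2 = -14 − (-15) + 4 = 5.
GR = (1 − 1/4) × 5² / 16 = 0.75 × 25 / 16 = 1.171875 dB.
Output = -14 − 1.171875 = -15.171875 dBV.

-15.171875 dBV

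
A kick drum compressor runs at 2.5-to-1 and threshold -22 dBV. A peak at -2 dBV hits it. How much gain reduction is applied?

12 dB

Overshoot = -2 − (-22) = 20 dB.
A 2.5:1 ratio leaves 8 dB of that excess.
Gain reduction = 20 − 8 = 12 dB.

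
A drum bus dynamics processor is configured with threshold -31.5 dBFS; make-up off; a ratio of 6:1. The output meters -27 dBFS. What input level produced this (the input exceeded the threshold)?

That's 4.5 dB above the -31.5 dBFS threshold.
Before 6:1 compression the overshoot was 4.5 × 6 = 27 dB, so input = -31.5 + 27 = -4.5 dBFS.

-4.5 dBFS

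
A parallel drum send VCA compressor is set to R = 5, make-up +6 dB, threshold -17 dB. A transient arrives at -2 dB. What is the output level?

-8 dB

-2 dB sits 15 dB over threshold.
At 5:1 the overshoot is divided by 5, leaving 3 dB above threshold.
So the level is -17 + 3 = -14 dB; make-up adds 6 dB, giving -8 dB.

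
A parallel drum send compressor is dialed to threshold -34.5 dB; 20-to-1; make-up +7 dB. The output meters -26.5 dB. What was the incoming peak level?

-14.5 dB

Remove make-up: -26.5 − 7 = -33.5 dB.
The compressed level sits -33.5 − (-34.5) = 1 dB over threshold.
Input overshoot = R × output overshoot = 20 dB → input = -34.5 + 20 = -14.5 dB.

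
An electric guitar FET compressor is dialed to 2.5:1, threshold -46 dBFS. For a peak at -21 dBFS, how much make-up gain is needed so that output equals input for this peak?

15 dB

Overshoot 25 dB → 25/2.5 = 10 dB after compression, so the compressed level is -46 + 10 = -36 dBFS.
Make-up = target − compressed = -21 − (-36) = 15 dB.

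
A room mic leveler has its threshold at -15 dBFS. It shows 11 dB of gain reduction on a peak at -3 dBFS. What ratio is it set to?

12:1

Input overshoot = -3 − (-15) = 12 dB.
Output overshoot = 12 − 11 = 1 dB.
Ratio = input overshoot / output overshoot = 12 / 1 = 12.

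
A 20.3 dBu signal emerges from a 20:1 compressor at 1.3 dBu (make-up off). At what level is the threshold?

0.3 dBu

Let T be the threshold. Output overshoot = (input overshoot)/R, so 1.3 − T = (20.3 − T)/20.
20·(1.3 − T) = 20.3 − T → 19·T = 26 − 20.3 = 5.7.
T = 5.7/19 = 0.3 dBu.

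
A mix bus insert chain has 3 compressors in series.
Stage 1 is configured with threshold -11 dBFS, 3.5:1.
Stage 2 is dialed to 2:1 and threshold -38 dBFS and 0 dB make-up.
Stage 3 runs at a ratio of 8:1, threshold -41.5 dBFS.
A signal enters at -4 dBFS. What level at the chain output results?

-39.25 dBFS

Stage 1: 7 dB above -11 dBFS, reduced 3.5:1 to 2 dB above → -9 dBFS.
Stage 2: -9 dBFS is 29 dB over -38 dBFS; at 2:1 that becomes 14.5 dB over, giving -23.5 dBFS.
Stage 3: overshoot 18 dB → 18/8 = 2.25 dB → -39.25 dBFS.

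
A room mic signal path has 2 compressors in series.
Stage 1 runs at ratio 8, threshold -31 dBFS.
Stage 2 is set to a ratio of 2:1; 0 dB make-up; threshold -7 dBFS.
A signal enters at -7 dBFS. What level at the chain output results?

-28 dBFS

Stage 1: 24 dB above -31 dBFS, reduced 8:1 to 3 dB above → -28 dBFS.
Stage 2: below threshold (-28 ≤ -7); passes unchanged; output -28 dBFS.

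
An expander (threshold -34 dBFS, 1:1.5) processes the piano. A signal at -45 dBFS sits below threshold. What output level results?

-50.5 dBFS

Undershoot = (-34) − (-45) = 11 dB.
At 1:1.5, that expands to 16.5 dB under threshold.
Output = -34 − 16.5 = -50.5 dBFS.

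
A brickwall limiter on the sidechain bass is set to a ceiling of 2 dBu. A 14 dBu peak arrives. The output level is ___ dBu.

2 dBu

A brickwall limiter is an ∞:1 compressor: any input above the ceiling is clamped to 2 dBu.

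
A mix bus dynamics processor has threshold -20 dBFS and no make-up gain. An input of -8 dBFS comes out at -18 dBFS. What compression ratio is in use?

Input overshoot = -8 − (-20) = 12 dB; output overshoot = -18 − (-20) = 2 dB.
Ratio = 12 / 2 = 6.

6:1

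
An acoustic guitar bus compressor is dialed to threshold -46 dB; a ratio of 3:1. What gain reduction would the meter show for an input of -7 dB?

26 dB

Overshoot = -7 − (-46) = 39 dB.
At 3:1, output sits 39/3 = 13 dB above threshold.
Gain reduction = 39 − 13 = 26 dB.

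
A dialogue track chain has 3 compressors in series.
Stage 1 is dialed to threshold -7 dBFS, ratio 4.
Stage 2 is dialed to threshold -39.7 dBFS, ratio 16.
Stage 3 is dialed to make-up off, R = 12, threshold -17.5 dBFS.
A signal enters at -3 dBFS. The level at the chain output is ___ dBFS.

Stage 1: overshoot 4 dB → 4/4 = 1 dB → -6 dBFS.
Stage 2: overshoot 33.7 dB → 33.7/16 = 2.10625 dB → -37.59375 dBFS.
Stage 3: below threshold (-37.59375 ≤ -17.5); passes unchanged; output -37.59375 dBFS.

-37.59375 dBFS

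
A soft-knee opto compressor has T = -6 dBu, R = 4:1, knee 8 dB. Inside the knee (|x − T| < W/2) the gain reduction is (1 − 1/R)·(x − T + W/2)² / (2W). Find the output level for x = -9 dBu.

-9.046875 dBu

x − T + W/2 = -9 − (-6) + 4 = 1.
GR = (1 − 1/4) × 1² / 16 = 0.75 × 1 / 16 = 0.046875 dB.
Output = -9 − 0.046875 = -9.046875 dBu.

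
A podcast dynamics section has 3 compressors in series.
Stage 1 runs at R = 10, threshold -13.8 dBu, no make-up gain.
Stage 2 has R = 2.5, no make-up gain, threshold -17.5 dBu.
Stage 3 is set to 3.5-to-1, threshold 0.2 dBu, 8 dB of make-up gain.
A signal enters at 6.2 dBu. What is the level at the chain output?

Stage 1: 20 dB above -13.8 dBu, reduced 10:1 to 2 dB above → -11.8 dBu.
Stage 2: 5.7 dB above -17.5 dBu, reduced 2.5:1 to 2.28 dB above → -15.22 dBu.
Stage 3: -15.22 dBu ≤ 0.2 dBu, so stage 3 doesn't engage; make-up brings it to -7.22 dBu.

-7.22 dBu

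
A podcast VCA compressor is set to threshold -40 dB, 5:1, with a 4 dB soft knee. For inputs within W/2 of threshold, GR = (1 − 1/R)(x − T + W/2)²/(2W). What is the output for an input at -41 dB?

x − T + W/2 = -41 − (-40) + 2 = 1.
GR = (1 − 1/5) × 1² / 8 = 0.8 × 1 / 8 = 0.1 dB.
Output = -41 − 0.1 = -41.1 dB.

-41.1 dB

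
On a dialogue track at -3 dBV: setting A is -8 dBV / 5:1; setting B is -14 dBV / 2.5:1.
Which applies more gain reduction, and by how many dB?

B, by 2.6 dB

A: GR = 5 − 5/5 = 4 dB.
B: GR = 11 − 11/2.5 = 6.6 dB.
B applies 2.6 dB more gain reduction.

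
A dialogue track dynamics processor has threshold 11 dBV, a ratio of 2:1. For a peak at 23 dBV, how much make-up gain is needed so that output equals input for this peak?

6 dB

Without make-up, output = threshold + overshoot/2 = 11 + 6 = 17 dBV.
Gap to target: 6 dB.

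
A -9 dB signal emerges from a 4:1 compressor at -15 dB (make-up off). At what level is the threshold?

Input is 8 dB above T (since output overshoot × R = input overshoot: (-15 − T)·4 = -9 − T gives T = -17 dB).
Check: -17 + (-9 − (-17))/4 = -17 + 2 = -15 dB. ✓

-17 dB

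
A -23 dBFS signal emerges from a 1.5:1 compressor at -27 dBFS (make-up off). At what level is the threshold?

Let T be the threshold. Output overshoot = (input overshoot)/R, so -27 − T = (-23 − T)/1.5.
1.5·(-27 − T) = -23 − T → 0.5·T = -40.5 − (-23) = -17.5.
T = -17.5/0.5 = -35 dBFS.

-35 dBFS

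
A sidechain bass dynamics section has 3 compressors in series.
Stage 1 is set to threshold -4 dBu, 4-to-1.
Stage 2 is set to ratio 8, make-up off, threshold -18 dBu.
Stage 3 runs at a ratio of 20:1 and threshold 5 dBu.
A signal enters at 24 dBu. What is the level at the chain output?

-15.375 dBu

Stage 1: 24 dBu is 28 dB over -4 dBu; at 4:1 that becomes 7 dB over, giving 3 dBu.
Stage 2: 3 dBu is 21 dB over -18 dBu; at 8:1 that becomes 2.625 dB over, giving -15.375 dBu.
Stage 3: below threshold (-15.375 ≤ 5); passes unchanged; output -15.375 dBu.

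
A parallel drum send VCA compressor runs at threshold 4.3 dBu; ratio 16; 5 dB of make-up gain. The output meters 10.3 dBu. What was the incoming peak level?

20.3 dBu

Before make-up, the level was 10.3 − 5 = 5.3 dBu.
The compressed level sits 5.3 − 4.3 = 1 dB over threshold.
Undo the ratio: input overshoot = 1 × 16 = 16 dB, giving input = 20.3 dBu.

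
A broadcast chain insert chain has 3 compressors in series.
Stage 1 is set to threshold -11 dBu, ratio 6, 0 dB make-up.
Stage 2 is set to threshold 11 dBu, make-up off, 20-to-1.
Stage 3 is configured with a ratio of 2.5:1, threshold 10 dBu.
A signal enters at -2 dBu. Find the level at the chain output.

Stage 1: overshoot 9 dB → 9/6 = 1.5 dB → -9.5 dBu.
Stage 2: -9.5 dBu is at or below the 11 dBu threshold — no compression; output -9.5 dBu.
Stage 3: below threshold (-9.5 ≤ 10); passes unchanged; output -9.5 dBu.

-9.5 dBu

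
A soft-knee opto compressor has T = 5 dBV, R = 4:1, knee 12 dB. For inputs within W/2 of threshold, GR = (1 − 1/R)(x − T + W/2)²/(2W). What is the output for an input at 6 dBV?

4.46875 dBV

x − T + W/2 = 6 − 5 + 6 = 7.
GR = (1 − 1/4) × 7² / 24 = 0.75 × 49 / 24 = 1.53125 dB.
Output = 6 − 1.53125 = 4.46875 dBV.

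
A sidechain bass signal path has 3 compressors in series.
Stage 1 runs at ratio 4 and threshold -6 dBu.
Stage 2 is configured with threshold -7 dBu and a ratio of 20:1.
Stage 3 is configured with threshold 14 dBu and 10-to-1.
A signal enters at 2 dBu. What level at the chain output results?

-6.85 dBu

Stage 1: 8 dB above -6 dBu, reduced 4:1 to 2 dB above → -4 dBu.
Stage 2: -4 dBu is 3 dB over -7 dBu; at 20:1 that becomes 0.15 dB over, giving -6.85 dBu.
Stage 3: -6.85 dBu is at or below the 14 dBu threshold — no compression; output -6.85 dBu.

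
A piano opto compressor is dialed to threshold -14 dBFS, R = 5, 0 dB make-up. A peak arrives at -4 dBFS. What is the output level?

-12 dBFS

-4 dBFS sits 10 dB over threshold.
At 5:1 the overshoot is divided by 5, leaving 2 dB above threshold.
So the level is -14 + 2 = -12 dBFS.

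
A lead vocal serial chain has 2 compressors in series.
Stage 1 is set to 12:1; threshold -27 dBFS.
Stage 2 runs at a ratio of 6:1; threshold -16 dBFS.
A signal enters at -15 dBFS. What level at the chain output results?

Stage 1: overshoot 12 dB → 12/12 = 1 dB → -26 dBFS.
Stage 2: -26 dBFS is at or below the -16 dBFS threshold — no compression; output -26 dBFS.

-26 dBFS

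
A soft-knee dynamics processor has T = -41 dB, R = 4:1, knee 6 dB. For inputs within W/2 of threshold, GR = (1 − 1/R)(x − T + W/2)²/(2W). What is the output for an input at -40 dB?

-41 dB

x − T + W/2 = -40 − (-41) + 3 = 4.
GR = (1 − 1/4) × 4² / 12 = 0.75 × 16 / 12 = 1 dB.
Output = -40 − 1 = -41 dB.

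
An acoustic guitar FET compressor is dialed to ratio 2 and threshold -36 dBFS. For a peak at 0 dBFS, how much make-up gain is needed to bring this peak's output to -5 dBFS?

13 dB

Overshoot 36 dB → 36/2 = 18 dB after compression, so the compressed level is -36 + 18 = -18 dBFS.
Make-up = target − compressed = -5 − (-18) = 13 dB.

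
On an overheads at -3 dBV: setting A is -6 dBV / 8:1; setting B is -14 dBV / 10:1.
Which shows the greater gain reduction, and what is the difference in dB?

B, by 7.275 dB

A: GR = 3 − 3/8 = 2.625 dB.
B: GR = 11 − 11/10 = 9.9 dB.
B reduces 7.275 dB more.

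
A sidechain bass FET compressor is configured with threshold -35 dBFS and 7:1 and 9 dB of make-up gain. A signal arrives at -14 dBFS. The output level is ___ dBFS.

-23 dBFS

Overshoot: -14 − (-35) = 21 dB.
7:1 compression reduces that to 21/7 = 3 dB over.
Output = -35 + 3 = -32 dBFS; make-up adds 9 dB, giving -23 dBFS.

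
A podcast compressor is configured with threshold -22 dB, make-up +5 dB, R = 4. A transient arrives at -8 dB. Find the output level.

The input is 14 dB above the -22 dB threshold.
The 14 dB excess becomes 3.5 dB after 4:1 reduction.
Output = -22 + 3.5 = -18.5 dB; make-up adds 5 dB, giving -13.5 dB.

-13.5 dB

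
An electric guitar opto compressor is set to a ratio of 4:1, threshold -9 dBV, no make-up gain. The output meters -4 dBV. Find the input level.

11 dBV

The compressed level sits -4 − (-9) = 5 dB over threshold.
Input overshoot = R × output overshoot = 20 dB → input = -9 + 20 = 11 dBV.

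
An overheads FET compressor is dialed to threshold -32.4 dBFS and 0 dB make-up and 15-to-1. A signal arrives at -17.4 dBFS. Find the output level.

-31.4 dBFS

-17.4 dBFS sits 15 dB over threshold.
At 15:1 the overshoot is divided by 15, leaving 1 dB above threshold.
That puts the output at -31.4 dBFS.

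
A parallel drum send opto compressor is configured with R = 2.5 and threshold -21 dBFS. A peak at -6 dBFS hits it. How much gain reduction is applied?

Overshoot = -6 − (-21) = 15 dB.
A 2.5:1 ratio leaves 6 dB of that excess.
GR = overshoot in − overshoot out = 15 − 6 = 9 dB.

9 dB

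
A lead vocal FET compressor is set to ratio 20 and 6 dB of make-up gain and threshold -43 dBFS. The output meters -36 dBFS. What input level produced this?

Before make-up, the level was -36 − 6 = -42 dBFS.
That's 1 dB above the -43 dBFS threshold.
Before 20:1 compression the overshoot was 1 × 20 = 20 dB, so input = -43 + 20 = -23 dBFS.

-23 dBFS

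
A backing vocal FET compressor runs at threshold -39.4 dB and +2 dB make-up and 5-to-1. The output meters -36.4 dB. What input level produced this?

Before make-up, the level was -36.4 − 2 = -38.4 dB.
That's 1 dB above the -39.4 dB threshold.
Before 5:1 compression the overshoot was 1 × 5 = 5 dB, so input = -39.4 + 5 = -34.4 dB.

-34.4 dB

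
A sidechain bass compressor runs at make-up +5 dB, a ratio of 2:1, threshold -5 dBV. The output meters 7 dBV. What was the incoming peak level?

9 dBV

Before make-up, the level was 7 − 5 = 2 dBV.
Post-compression overshoot = 2 − (-5) = 7 dB.
Undo the ratio: input overshoot = 7 × 2 = 14 dB, giving input = 9 dBV.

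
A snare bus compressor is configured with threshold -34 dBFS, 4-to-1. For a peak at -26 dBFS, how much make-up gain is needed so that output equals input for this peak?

6 dB

Without make-up, output = threshold + overshoot/4 = -34 + 2 = -32 dBFS.
Gap to target: 6 dB.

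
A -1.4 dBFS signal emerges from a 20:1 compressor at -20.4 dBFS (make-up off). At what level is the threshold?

-21.4 dBFS

Input is 20 dB above T (since output overshoot × R = input overshoot: (-20.4 − T)·20 = -1.4 − T gives T = -21.4 dBFS).
Check: -21.4 + (-1.4 − (-21.4))/20 = -21.4 + 1 = -20.4 dBFS. ✓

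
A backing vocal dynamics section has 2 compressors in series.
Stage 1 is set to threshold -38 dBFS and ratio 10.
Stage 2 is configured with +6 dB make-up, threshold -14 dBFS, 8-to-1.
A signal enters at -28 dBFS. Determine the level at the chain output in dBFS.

-31 dBFS

Stage 1: -28 dBFS is 10 dB over -38 dBFS; at 10:1 that becomes 1 dB over, giving -37 dBFS.
Stage 2: below threshold (-37 ≤ -14); passes unchanged; make-up brings it to -31 dBFS.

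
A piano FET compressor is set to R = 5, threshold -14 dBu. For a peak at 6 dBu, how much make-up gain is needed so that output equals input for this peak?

16 dB

Without make-up, output = threshold + overshoot/5 = -14 + 4 = -10 dBu.
Gap to target: 16 dB.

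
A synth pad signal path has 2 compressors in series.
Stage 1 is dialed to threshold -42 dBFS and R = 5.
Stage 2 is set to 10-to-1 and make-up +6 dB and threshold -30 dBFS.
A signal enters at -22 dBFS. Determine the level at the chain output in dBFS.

Stage 1: overshoot 20 dB → 20/5 = 4 dB → -38 dBFS.
Stage 2: -38 dBFS is at or below the -30 dBFS threshold — no compression; make-up brings it to -32 dBFS.

-32 dBFS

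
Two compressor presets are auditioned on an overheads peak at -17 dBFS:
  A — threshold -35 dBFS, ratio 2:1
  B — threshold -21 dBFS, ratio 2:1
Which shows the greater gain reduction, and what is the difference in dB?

A: GR = 18 − 18/2 = 9 dB.
B: GR = 4 − 4/2 = 2 dB.
Difference: 7 dB in favour of A.

A, by 7 dB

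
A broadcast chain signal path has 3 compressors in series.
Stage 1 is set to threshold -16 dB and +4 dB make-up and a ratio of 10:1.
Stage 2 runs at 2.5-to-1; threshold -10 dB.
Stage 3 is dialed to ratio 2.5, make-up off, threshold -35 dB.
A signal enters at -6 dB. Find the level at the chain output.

Stage 1: overshoot 10 dB → 10/10 = 1 dB → -15 dB; +4 dB make-up → -11 dB.
Stage 2: below threshold (-11 ≤ -10); passes unchanged; output -11 dB.
Stage 3: overshoot 24 dB → 24/2.5 = 9.6 dB → -25.4 dB.

-25.4 dB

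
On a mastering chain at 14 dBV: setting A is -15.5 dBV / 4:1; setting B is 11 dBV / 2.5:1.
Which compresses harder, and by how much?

A, by 20.325 dB

A: overshoot 29.5 dB → output overshoot 7.375 dB → GR 22.125 dB.
B: overshoot 3 dB → output overshoot 1.2 dB → GR 1.8 dB.
A reduces 20.325 dB more.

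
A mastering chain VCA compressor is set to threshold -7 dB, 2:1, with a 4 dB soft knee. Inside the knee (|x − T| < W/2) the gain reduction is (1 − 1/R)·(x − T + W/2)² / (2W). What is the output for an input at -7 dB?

-7.25 dB

x − T + W/2 = -7 − (-7) + 2 = 2.
GR = (1 − 1/2) × 2² / 8 = 0.5 × 4 / 8 = 0.25 dB.
Output = -7 − 0.25 = -7.25 dB.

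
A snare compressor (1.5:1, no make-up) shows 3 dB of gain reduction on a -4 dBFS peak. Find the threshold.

Input is 9 dB above T (since output overshoot × R = input overshoot: (-7 − T)·1.5 = -4 − T gives T = -13 dBFS).
Check: -13 + (-4 − (-13))/1.5 = -13 + 6 = -7 dBFS. ✓

-13 dBFS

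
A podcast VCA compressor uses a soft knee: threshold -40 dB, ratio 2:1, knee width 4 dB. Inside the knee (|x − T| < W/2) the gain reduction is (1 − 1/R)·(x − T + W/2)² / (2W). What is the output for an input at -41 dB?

-41.0625 dB

x − T + W/2 = -41 − (-40) + 2 = 1.
GR = (1 − 1/2) × 1² / 8 = 0.5 × 1 / 8 = 0.0625 dB.
Output = -41 − 0.0625 = -41.0625 dB.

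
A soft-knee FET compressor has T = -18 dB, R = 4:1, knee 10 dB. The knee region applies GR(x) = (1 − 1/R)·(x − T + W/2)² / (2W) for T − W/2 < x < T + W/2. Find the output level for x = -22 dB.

-22.0375 dB

x − T + W/2 = -22 − (-18) + 5 = 1.
GR = (1 − 1/4) × 1² / 20 = 0.75 × 1 / 20 = 0.0375 dB.
Output = -22 − 0.0375 = -22.0375 dB.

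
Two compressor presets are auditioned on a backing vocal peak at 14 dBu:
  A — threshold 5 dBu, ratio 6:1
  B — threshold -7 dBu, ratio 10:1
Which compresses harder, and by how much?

A: 9 dB over, compressed to 1.5 dB over, so 7.5 dB of GR.
B: 21 dB over, compressed to 2.1 dB over, so 18.9 dB of GR.
Difference: 11.4 dB in favour of B.

B, by 11.4 dB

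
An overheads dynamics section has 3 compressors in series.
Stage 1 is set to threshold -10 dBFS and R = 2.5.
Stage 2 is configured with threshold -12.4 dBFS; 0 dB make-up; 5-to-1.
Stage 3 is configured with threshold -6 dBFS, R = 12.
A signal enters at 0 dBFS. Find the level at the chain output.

Stage 1: 10 dB above -10 dBFS, reduced 2.5:1 to 4 dB above → -6 dBFS.
Stage 2: 6.4 dB above -12.4 dBFS, reduced 5:1 to 1.28 dB above → -11.12 dBFS.
Stage 3: -11.12 dBFS is at or below the -6 dBFS threshold — no compression; output -11.12 dBFS.

-11.12 dBFS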